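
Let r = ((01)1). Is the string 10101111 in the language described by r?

no

No split of 10101111 into u·v has (01) matching u and 1 matching v.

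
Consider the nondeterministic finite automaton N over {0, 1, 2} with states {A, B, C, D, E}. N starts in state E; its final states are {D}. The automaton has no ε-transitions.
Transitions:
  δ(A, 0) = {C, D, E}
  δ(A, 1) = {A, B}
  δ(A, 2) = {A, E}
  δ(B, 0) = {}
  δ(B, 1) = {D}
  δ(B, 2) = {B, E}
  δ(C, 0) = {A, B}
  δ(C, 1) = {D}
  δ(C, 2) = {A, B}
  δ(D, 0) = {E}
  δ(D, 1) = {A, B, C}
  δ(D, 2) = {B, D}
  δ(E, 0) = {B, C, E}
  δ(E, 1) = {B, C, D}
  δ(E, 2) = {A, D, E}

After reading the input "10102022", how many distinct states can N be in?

4

Start: {E}
read 1: {B, C, D}
read 0: {A, B, E}
read 1: {A, B, C, D}
read 0: {A, B, C, D, E}
read 2: {A, B, D, E}
read 0: {B, C, D, E}
read 2: {A, B, D, E}
read 2: {A, B, D, E}
Final reachable set {A, B, D, E} has 4 states.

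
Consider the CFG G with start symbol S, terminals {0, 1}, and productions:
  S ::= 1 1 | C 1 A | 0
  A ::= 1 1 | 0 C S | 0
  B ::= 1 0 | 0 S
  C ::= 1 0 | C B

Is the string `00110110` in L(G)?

no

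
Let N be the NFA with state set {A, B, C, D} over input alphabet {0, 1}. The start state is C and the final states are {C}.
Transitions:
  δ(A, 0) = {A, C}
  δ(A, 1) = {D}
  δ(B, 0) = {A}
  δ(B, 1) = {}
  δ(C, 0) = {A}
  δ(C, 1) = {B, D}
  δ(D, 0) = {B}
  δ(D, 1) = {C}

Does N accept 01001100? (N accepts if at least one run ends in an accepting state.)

Start: {C}
read 0: {A}
read 1: {D}
read 0: {B}
read 0: {A}
read 1: {D}
read 1: {C}
read 0: {A}
read 0: {A, C}
Reachable ∩ accepting = {C} — nonempty.

accepted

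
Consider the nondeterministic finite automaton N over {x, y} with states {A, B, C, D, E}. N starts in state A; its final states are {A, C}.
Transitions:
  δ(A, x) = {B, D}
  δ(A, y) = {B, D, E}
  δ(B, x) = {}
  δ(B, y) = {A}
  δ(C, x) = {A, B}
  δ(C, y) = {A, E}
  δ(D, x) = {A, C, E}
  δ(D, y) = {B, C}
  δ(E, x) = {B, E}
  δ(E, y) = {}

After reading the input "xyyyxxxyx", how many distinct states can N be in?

Start: {A}
read x: {B, D}
read y: {A, B, C}
read y: {A, B, D, E}
read y: {A, B, C, D, E}
read x: {A, B, C, D, E}
read x: {A, B, C, D, E}
read x: {A, B, C, D, E}
read y: {A, B, C, D, E}
read x: {A, B, C, D, E}
Final reachable set {A, B, C, D, E} has 5 states.

5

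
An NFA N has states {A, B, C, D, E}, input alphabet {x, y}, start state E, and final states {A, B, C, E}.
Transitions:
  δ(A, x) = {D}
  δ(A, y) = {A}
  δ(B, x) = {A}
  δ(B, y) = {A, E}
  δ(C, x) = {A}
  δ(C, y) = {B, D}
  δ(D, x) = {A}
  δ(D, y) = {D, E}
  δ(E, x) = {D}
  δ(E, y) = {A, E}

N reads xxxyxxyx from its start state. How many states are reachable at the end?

Start: {E}
read x: {D}
read x: {A}
read x: {D}
read y: {D, E}
read x: {A, D}
read x: {A, D}
read y: {A, D, E}
read x: {A, D}
Final reachable set {A, D} has 2 states.

2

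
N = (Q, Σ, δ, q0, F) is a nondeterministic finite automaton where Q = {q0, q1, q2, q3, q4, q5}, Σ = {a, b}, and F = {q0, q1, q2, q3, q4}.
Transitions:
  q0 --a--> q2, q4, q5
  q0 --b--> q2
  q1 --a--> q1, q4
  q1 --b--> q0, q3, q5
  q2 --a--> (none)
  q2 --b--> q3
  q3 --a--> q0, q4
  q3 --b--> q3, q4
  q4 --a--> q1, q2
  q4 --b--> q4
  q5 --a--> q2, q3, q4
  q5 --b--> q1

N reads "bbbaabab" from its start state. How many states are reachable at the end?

Start: {q0}
read b: {q2}
read b: {q3}
read b: {q3, q4}
read a: {q0, q1, q2, q4}
read a: {q1, q2, q4, q5}
read b: {q0, q1, q3, q4, q5}
read a: {q0, q1, q2, q3, q4, q5}
read b: {q0, q1, q2, q3, q4, q5}
Final reachable set {q0, q1, q2, q3, q4, q5} has 6 states.

6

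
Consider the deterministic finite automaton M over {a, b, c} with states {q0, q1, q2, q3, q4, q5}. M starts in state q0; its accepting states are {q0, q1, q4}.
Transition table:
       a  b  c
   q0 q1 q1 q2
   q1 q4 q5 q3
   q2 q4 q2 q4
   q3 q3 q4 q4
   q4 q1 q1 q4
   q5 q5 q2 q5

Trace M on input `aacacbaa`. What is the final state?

q4

q0 --a--> q1
q1 --a--> q4
q4 --c--> q4
q4 --a--> q1
q1 --c--> q3
q3 --b--> q4
q4 --a--> q1
q1 --a--> q4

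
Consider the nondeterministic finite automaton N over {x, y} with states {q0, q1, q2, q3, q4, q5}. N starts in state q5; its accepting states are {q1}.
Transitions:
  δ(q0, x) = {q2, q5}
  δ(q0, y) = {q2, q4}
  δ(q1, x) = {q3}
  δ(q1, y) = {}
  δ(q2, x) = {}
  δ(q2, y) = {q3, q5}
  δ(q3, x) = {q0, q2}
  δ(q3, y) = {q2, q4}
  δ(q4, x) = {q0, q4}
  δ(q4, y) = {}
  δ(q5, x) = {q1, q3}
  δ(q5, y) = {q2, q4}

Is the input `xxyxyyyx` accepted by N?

Start: {q5}
read x: {q1, q3}
read x: {q0, q2, q3}
read y: {q2, q3, q4, q5}
read x: {q0, q1, q2, q3, q4}
read y: {q2, q3, q4, q5}
read y: {q2, q3, q4, q5}
read y: {q2, q3, q4, q5}
read x: {q0, q1, q2, q3, q4}
Reachable ∩ accepting = {q1} — nonempty.

accepted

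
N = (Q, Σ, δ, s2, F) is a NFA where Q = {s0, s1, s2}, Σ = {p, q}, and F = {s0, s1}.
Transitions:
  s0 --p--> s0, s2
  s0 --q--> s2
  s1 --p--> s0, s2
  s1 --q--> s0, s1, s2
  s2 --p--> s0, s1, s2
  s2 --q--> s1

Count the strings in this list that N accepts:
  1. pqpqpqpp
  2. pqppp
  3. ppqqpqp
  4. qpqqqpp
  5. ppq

pqpqpqpp: accepted
pqppp: accepted
ppqqpqp: accepted
qpqqqpp: accepted
ppq: accepted

5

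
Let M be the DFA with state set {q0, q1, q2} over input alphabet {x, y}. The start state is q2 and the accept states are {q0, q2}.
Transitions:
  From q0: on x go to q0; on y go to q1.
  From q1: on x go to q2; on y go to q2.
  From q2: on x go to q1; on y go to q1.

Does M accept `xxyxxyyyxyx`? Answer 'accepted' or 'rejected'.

rejected

q2 --x--> q1
q1 --x--> q2
q2 --y--> q1
q1 --x--> q2
q2 --x--> q1
q1 --y--> q2
q2 --y--> q1
q1 --y--> q2
q2 --x--> q1
q1 --y--> q2
q2 --x--> q1
End in state q1, which is not an accepting state.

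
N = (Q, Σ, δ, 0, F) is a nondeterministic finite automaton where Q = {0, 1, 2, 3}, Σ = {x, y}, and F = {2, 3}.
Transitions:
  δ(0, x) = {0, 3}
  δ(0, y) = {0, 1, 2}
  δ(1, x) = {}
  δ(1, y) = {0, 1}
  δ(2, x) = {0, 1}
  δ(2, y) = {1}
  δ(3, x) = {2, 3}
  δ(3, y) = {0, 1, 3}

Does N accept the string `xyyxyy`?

accepted

Start: {0}
read x: {0, 3}
read y: {0, 1, 2, 3}
read y: {0, 1, 2, 3}
read x: {0, 1, 2, 3}
read y: {0, 1, 2, 3}
read y: {0, 1, 2, 3}
Reachable ∩ accepting = {2, 3} — nonempty.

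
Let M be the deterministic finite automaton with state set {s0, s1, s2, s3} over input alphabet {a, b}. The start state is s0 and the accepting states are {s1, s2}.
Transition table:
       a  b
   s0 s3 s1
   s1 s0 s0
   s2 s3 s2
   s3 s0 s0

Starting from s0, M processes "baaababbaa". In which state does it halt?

s0

s0 --b--> s1
s1 --a--> s0
s0 --a--> s3
s3 --a--> s0
s0 --b--> s1
s1 --a--> s0
s0 --b--> s1
s1 --b--> s0
s0 --a--> s3
s3 --a--> s0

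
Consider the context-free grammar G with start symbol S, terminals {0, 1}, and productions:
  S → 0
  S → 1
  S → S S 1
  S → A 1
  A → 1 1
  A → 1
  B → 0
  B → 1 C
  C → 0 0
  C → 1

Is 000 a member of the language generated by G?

no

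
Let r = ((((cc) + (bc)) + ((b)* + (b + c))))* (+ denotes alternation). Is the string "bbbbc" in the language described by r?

Split into 5 pieces b · b · b · b · c; each matches (((cc)+(bc))+((b)*+(b+c))).

yes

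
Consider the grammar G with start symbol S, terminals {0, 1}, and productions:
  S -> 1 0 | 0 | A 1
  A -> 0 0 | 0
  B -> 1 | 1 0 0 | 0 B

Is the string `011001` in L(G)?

no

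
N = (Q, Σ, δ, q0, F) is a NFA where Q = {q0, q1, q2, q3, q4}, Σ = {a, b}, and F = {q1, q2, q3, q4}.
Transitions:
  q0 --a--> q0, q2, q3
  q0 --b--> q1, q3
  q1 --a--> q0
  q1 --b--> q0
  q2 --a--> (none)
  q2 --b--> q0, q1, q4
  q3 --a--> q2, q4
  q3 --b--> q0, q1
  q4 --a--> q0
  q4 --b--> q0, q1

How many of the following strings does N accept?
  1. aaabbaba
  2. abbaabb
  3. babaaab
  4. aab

aaabbaba: accepted
abbaabb: accepted
babaaab: accepted
aab: accepted

4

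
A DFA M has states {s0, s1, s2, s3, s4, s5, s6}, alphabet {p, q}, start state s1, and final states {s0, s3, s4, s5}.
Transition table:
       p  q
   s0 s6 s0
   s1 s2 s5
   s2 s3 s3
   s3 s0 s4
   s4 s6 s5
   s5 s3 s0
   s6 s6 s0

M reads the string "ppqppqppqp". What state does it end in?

s6

s1 --p--> s2
s2 --p--> s3
s3 --q--> s4
s4 --p--> s6
s6 --p--> s6
s6 --q--> s0
s0 --p--> s6
s6 --p--> s6
s6 --q--> s0
s0 --p--> s6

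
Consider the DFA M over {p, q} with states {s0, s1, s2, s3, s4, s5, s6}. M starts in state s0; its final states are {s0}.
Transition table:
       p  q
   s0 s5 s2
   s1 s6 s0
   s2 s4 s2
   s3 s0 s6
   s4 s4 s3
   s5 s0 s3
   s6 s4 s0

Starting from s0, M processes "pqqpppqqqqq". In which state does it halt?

s0 --p--> s5
s5 --q--> s3
s3 --q--> s6
s6 --p--> s4
s4 --p--> s4
s4 --p--> s4
s4 --q--> s3
s3 --q--> s6
s6 --q--> s0
s0 --q--> s2
s2 --q--> s2

s2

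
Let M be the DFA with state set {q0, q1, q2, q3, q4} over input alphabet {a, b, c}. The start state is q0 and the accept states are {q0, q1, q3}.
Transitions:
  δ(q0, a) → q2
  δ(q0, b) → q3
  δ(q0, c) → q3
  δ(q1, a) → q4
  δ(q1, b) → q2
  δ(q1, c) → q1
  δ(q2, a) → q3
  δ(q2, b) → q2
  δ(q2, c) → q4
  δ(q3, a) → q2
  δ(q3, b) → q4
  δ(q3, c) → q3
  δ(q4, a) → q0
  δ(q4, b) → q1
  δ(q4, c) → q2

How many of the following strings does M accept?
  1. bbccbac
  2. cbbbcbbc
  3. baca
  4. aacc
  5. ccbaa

2

bbccbac: rejected
cbbbcbbc: rejected
baca: accepted
aacc: accepted
ccbaa: rejected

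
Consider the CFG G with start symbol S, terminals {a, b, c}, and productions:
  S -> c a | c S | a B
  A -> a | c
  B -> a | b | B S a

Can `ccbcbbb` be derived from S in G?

no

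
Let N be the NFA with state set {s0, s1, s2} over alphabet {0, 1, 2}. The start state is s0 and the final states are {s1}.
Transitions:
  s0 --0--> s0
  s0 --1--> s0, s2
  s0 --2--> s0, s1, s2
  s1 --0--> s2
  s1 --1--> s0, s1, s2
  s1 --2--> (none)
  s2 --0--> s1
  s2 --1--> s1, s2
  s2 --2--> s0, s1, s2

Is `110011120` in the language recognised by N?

accepted

Start: {s0}
read 1: {s0, s2}
read 1: {s0, s1, s2}
read 0: {s0, s1, s2}
read 0: {s0, s1, s2}
read 1: {s0, s1, s2}
read 1: {s0, s1, s2}
read 1: {s0, s1, s2}
read 2: {s0, s1, s2}
read 0: {s0, s1, s2}
Reachable ∩ accepting = {s1} — nonempty.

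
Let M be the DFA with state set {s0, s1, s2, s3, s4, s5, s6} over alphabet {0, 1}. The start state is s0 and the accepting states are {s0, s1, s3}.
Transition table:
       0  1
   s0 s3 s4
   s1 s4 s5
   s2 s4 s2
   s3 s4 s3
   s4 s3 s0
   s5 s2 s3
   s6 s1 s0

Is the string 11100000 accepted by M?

s0 --1--> s4
s4 --1--> s0
s0 --1--> s4
s4 --0--> s3
s3 --0--> s4
s4 --0--> s3
s3 --0--> s4
s4 --0--> s3
End in state s3, which is an accepting state.

accepted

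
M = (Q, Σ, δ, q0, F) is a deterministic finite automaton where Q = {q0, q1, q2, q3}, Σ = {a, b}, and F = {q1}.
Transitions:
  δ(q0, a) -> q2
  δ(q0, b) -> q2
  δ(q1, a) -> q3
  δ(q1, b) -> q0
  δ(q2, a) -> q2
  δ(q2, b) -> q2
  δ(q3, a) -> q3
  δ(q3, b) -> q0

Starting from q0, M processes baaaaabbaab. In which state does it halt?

q0 --b--> q2
q2 --a--> q2
q2 --a--> q2
q2 --a--> q2
q2 --a--> q2
q2 --a--> q2
q2 --b--> q2
q2 --b--> q2
q2 --a--> q2
q2 --a--> q2
q2 --b--> q2

q2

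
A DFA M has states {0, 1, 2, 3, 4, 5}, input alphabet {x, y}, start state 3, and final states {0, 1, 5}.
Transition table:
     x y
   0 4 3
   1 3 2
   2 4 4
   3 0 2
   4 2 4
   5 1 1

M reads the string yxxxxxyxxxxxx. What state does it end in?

3 --y--> 2
2 --x--> 4
4 --x--> 2
2 --x--> 4
4 --x--> 2
2 --x--> 4
4 --y--> 4
4 --x--> 2
2 --x--> 4
4 --x--> 2
2 --x--> 4
4 --x--> 2
2 --x--> 4

4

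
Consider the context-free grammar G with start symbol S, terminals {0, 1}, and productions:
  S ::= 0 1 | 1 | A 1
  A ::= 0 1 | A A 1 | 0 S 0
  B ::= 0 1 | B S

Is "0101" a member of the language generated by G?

yes

S ⇒ A1 ⇒ 0S01 ⇒ 0101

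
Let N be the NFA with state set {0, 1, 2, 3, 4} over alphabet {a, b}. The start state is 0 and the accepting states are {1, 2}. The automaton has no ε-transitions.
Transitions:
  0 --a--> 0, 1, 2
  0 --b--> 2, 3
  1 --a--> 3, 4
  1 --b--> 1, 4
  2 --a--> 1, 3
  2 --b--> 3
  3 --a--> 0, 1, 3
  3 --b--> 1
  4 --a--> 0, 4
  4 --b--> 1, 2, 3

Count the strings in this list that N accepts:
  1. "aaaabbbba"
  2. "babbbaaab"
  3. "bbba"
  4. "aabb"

"aaaabbbba": accepted
"babbbaaab": accepted
"bbba": rejected
"aabb": accepted

3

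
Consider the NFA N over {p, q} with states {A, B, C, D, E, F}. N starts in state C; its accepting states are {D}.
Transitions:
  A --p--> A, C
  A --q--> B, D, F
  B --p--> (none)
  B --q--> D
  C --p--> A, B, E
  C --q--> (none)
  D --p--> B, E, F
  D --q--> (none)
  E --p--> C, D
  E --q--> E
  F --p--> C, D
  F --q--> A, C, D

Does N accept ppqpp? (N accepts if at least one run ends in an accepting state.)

Start: {C}
read p: {A, B, E}
read p: {A, C, D}
read q: {B, D, F}
read p: {B, C, D, E, F}
read p: {A, B, C, D, E, F}
Reachable ∩ accepting = {D} — nonempty.

accepted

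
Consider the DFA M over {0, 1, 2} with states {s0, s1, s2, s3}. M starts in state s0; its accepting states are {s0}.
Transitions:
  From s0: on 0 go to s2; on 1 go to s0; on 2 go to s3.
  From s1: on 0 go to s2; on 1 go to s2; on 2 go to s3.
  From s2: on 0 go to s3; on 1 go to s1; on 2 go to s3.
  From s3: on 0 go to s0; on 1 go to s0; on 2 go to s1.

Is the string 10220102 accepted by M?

rejected

s0 --1--> s0
s0 --0--> s2
s2 --2--> s3
s3 --2--> s1
s1 --0--> s2
s2 --1--> s1
s1 --0--> s2
s2 --2--> s3
End in state s3, which is not an accepting state.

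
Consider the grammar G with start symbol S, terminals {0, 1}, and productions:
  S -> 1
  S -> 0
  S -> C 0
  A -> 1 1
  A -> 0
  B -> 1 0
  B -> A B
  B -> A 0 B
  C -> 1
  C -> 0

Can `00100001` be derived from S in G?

no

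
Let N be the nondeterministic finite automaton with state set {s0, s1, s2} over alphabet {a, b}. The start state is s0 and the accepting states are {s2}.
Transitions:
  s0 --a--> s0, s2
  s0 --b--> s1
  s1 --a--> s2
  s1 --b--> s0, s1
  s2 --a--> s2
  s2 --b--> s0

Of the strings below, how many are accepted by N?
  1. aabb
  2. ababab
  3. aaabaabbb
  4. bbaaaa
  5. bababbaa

2

aabb: rejected
ababab: rejected
aaabaabbb: rejected
bbaaaa: accepted
bababbaa: accepted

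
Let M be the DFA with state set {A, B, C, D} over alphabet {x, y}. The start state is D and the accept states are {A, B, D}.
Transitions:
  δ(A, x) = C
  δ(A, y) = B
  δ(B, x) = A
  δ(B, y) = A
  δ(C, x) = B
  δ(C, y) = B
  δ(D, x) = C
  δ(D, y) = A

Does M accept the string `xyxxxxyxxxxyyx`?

rejected

D --x--> C
C --y--> B
B --x--> A
A --x--> C
C --x--> B
B --x--> A
A --y--> B
B --x--> A
A --x--> C
C --x--> B
B --x--> A
A --y--> B
B --y--> A
A --x--> C
End in state C, which is not an accepting state.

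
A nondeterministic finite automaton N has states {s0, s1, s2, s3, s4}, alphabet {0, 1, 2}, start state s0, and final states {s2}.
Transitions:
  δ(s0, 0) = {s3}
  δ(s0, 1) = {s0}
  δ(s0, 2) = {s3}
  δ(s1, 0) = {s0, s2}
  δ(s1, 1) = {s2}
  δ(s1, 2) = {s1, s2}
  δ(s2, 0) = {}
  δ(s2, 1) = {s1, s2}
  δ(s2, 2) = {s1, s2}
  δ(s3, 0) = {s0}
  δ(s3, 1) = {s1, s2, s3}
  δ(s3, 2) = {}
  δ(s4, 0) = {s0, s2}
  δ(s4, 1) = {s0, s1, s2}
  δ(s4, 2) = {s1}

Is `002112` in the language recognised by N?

Start: {s0}
read 0: {s3}
read 0: {s0}
read 2: {s3}
read 1: {s1, s2, s3}
read 1: {s1, s2, s3}
read 2: {s1, s2}
Reachable ∩ accepting = {s2} — nonempty.

accepted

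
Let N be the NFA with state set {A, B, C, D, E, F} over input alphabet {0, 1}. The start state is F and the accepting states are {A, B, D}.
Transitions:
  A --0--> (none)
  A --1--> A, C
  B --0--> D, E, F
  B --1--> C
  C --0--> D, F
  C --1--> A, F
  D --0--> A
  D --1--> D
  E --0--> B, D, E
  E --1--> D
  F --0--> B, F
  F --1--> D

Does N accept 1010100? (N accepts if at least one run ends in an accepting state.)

Start: {F}
read 1: {D}
read 0: {A}
read 1: {A, C}
read 0: {D, F}
read 1: {D}
read 0: {A}
read 0: {}
Reachable ∩ accepting = {} — empty.

rejected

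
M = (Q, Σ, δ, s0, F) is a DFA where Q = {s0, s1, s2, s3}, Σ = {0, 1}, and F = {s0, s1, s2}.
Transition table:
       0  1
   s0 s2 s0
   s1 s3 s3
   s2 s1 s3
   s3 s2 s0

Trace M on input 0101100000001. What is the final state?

s0 --0--> s2
s2 --1--> s3
s3 --0--> s2
s2 --1--> s3
s3 --1--> s0
s0 --0--> s2
s2 --0--> s1
s1 --0--> s3
s3 --0--> s2
s2 --0--> s1
s1 --0--> s3
s3 --0--> s2
s2 --1--> s3

s3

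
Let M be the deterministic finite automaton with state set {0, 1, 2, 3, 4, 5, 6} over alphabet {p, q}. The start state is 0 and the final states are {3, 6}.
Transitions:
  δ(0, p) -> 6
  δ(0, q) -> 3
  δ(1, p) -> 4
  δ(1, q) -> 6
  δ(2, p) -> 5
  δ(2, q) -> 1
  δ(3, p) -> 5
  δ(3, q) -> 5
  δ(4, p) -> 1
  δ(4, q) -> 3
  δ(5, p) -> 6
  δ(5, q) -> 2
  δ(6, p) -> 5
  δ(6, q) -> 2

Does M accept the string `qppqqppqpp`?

accepted

0 --q--> 3
3 --p--> 5
5 --p--> 6
6 --q--> 2
2 --q--> 1
1 --p--> 4
4 --p--> 1
1 --q--> 6
6 --p--> 5
5 --p--> 6
End in state 6, which is an accepting state.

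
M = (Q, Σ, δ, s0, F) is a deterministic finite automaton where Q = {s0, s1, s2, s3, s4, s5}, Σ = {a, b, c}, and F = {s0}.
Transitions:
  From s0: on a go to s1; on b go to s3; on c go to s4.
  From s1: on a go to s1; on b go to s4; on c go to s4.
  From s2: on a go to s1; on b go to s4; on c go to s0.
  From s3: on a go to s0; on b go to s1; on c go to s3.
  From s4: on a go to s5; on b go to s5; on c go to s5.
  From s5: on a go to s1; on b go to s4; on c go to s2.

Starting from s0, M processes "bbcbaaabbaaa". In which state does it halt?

s1

s0 --b--> s3
s3 --b--> s1
s1 --c--> s4
s4 --b--> s5
s5 --a--> s1
s1 --a--> s1
s1 --a--> s1
s1 --b--> s4
s4 --b--> s5
s5 --a--> s1
s1 --a--> s1
s1 --a--> s1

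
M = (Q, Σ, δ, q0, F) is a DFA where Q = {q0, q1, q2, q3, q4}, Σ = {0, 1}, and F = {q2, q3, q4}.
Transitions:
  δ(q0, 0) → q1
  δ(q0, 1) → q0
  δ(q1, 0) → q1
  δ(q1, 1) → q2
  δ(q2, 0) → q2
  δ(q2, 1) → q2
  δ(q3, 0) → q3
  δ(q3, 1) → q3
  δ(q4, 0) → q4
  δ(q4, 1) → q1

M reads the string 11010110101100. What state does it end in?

q2

q0 --1--> q0
q0 --1--> q0
q0 --0--> q1
q1 --1--> q2
q2 --0--> q2
q2 --1--> q2
q2 --1--> q2
q2 --0--> q2
q2 --1--> q2
q2 --0--> q2
q2 --1--> q2
q2 --1--> q2
q2 --0--> q2
q2 --0--> q2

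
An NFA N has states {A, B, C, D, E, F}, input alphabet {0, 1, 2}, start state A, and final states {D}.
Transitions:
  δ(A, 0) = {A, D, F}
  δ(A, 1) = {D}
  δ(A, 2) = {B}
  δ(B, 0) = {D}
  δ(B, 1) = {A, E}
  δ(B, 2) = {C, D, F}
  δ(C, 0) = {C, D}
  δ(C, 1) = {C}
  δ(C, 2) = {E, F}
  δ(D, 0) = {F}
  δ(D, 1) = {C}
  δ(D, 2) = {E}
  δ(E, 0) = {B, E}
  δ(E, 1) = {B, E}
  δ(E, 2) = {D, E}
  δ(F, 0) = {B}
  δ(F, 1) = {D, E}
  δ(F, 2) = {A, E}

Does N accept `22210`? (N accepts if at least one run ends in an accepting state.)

accepted

Start: {A}
read 2: {B}
read 2: {C, D, F}
read 2: {A, E, F}
read 1: {B, D, E}
read 0: {B, D, E, F}
Reachable ∩ accepting = {D} — nonempty.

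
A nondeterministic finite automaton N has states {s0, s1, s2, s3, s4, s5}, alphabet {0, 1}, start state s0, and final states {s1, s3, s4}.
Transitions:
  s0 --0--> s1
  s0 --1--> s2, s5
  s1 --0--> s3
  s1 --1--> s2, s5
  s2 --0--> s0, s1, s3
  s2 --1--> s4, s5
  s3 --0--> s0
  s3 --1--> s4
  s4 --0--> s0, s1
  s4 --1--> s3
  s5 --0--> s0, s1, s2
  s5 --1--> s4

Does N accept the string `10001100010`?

accepted

Start: {s0}
read 1: {s2, s5}
read 0: {s0, s1, s2, s3}
read 0: {s0, s1, s3}
read 0: {s0, s1, s3}
read 1: {s2, s4, s5}
read 1: {s3, s4, s5}
read 0: {s0, s1, s2}
read 0: {s0, s1, s3}
read 0: {s0, s1, s3}
read 1: {s2, s4, s5}
read 0: {s0, s1, s2, s3}
Reachable ∩ accepting = {s1, s3} — nonempty.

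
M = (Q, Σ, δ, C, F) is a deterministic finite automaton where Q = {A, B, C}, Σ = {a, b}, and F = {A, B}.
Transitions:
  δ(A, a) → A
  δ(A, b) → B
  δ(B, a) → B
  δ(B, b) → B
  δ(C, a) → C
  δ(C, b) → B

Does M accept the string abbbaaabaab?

accepted

C --a--> C
C --b--> B
B --b--> B
B --b--> B
B --a--> B
B --a--> B
B --a--> B
B --b--> B
B --a--> B
B --a--> B
B --b--> B
End in state B, which is an accepting state.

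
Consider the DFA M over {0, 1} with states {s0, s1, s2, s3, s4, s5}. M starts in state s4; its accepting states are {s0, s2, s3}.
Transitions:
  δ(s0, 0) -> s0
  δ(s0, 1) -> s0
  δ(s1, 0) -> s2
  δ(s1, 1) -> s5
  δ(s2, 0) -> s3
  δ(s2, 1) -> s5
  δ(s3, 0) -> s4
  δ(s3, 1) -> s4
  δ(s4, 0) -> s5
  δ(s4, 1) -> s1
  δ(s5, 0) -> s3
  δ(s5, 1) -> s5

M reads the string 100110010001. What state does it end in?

s1

s4 --1--> s1
s1 --0--> s2
s2 --0--> s3
s3 --1--> s4
s4 --1--> s1
s1 --0--> s2
s2 --0--> s3
s3 --1--> s4
s4 --0--> s5
s5 --0--> s3
s3 --0--> s4
s4 --1--> s1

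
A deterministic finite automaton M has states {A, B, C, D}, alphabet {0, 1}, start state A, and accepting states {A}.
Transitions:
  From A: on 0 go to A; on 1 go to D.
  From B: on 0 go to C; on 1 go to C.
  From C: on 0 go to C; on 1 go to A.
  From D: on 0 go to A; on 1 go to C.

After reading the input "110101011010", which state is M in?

A --1--> D
D --1--> C
C --0--> C
C --1--> A
A --0--> A
A --1--> D
D --0--> A
A --1--> D
D --1--> C
C --0--> C
C --1--> A
A --0--> A

A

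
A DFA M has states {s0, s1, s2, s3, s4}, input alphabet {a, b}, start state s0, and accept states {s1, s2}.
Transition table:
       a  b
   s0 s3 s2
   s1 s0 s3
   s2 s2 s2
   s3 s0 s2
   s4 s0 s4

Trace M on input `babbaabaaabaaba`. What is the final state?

s2

s0 --b--> s2
s2 --a--> s2
s2 --b--> s2
s2 --b--> s2
s2 --a--> s2
s2 --a--> s2
s2 --b--> s2
s2 --a--> s2
s2 --a--> s2
s2 --a--> s2
s2 --b--> s2
s2 --a--> s2
s2 --a--> s2
s2 --b--> s2
s2 --a--> s2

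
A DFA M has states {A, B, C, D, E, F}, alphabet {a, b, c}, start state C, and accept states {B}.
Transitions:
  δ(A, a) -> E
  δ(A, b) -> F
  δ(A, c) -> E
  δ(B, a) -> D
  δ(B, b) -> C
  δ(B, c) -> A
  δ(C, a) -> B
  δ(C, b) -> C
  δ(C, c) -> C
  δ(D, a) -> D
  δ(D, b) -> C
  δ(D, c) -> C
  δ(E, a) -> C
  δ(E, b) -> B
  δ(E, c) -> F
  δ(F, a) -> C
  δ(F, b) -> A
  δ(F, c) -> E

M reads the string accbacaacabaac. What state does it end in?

C --a--> B
B --c--> A
A --c--> E
E --b--> B
B --a--> D
D --c--> C
C --a--> B
B --a--> D
D --c--> C
C --a--> B
B --b--> C
C --a--> B
B --a--> D
D --c--> C

C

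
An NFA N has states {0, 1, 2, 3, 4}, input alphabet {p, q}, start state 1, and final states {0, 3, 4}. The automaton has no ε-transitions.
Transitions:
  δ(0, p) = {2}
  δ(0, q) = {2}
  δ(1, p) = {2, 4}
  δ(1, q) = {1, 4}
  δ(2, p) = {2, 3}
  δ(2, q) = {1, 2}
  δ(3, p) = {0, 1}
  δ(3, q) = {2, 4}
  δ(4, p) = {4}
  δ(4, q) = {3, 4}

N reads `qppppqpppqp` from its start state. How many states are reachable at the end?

5

Start: {1}
read q: {1, 4}
read p: {2, 4}
read p: {2, 3, 4}
read p: {0, 1, 2, 3, 4}
read p: {0, 1, 2, 3, 4}
read q: {1, 2, 3, 4}
read p: {0, 1, 2, 3, 4}
read p: {0, 1, 2, 3, 4}
read p: {0, 1, 2, 3, 4}
read q: {1, 2, 3, 4}
read p: {0, 1, 2, 3, 4}
Final reachable set {0, 1, 2, 3, 4} has 5 states.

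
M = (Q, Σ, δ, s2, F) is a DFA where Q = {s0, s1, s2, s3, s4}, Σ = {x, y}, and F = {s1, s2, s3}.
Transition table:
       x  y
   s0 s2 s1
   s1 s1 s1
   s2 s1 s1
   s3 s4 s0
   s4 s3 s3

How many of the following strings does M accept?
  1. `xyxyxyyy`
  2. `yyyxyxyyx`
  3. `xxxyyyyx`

3

`xyxyxyyy`: accepted
`yyyxyxyyx`: accepted
`xxxyyyyx`: accepted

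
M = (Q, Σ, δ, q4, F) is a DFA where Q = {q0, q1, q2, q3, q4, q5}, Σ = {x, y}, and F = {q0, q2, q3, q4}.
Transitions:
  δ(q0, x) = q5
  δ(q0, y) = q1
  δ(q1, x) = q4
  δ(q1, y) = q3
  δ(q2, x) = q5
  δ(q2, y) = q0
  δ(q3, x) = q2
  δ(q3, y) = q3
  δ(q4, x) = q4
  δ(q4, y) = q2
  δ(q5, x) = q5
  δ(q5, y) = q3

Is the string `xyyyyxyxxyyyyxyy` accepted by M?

q4 --x--> q4
q4 --y--> q2
q2 --y--> q0
q0 --y--> q1
q1 --y--> q3
q3 --x--> q2
q2 --y--> q0
q0 --x--> q5
q5 --x--> q5
q5 --y--> q3
q3 --y--> q3
q3 --y--> q3
q3 --y--> q3
q3 --x--> q2
q2 --y--> q0
q0 --y--> q1
End in state q1, which is not an accepting state.

rejected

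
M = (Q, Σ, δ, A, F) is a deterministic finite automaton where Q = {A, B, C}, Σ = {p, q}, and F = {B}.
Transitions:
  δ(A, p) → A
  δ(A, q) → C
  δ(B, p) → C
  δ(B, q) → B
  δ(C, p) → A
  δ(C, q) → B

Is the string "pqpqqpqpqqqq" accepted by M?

A --p--> A
A --q--> C
C --p--> A
A --q--> C
C --q--> B
B --p--> C
C --q--> B
B --p--> C
C --q--> B
B --q--> B
B --q--> B
B --q--> B
End in state B, which is an accepting state.

accepted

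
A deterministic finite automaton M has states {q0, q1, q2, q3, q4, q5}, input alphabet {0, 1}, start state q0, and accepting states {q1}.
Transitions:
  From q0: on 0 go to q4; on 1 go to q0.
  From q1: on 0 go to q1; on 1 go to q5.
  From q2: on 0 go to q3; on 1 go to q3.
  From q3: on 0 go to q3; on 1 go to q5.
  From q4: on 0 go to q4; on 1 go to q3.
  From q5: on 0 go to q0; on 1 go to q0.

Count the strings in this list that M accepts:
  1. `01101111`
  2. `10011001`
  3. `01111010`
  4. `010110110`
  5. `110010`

`01101111`: rejected
`10011001`: rejected
`01111010`: rejected
`010110110`: rejected
`110010`: rejected

0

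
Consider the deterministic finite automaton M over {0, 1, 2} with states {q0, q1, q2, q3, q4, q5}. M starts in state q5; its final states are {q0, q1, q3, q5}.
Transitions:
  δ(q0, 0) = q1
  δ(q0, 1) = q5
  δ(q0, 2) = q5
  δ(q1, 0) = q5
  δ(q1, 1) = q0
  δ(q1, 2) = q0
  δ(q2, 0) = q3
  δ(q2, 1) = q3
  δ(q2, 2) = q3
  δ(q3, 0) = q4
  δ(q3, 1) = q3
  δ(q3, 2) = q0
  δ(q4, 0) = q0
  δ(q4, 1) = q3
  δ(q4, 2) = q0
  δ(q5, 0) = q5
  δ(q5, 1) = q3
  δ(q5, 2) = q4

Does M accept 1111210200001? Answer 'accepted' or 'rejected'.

q5 --1--> q3
q3 --1--> q3
q3 --1--> q3
q3 --1--> q3
q3 --2--> q0
q0 --1--> q5
q5 --0--> q5
q5 --2--> q4
q4 --0--> q0
q0 --0--> q1
q1 --0--> q5
q5 --0--> q5
q5 --1--> q3
End in state q3, which is an accepting state.

accepted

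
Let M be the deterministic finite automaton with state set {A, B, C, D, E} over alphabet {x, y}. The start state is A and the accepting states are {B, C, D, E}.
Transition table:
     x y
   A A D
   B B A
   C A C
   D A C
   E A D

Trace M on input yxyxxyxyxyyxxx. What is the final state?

A

A --y--> D
D --x--> A
A --y--> D
D --x--> A
A --x--> A
A --y--> D
D --x--> A
A --y--> D
D --x--> A
A --y--> D
D --y--> C
C --x--> A
A --x--> A
A --x--> A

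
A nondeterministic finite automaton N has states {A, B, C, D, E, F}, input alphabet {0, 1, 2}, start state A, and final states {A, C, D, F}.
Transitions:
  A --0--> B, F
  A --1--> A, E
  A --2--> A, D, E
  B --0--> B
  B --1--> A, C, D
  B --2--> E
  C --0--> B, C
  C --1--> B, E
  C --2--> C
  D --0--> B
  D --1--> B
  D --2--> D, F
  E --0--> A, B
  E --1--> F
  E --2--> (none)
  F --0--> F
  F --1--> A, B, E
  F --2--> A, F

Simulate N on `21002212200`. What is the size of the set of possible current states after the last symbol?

2

Start: {A}
read 2: {A, D, E}
read 1: {A, B, E, F}
read 0: {A, B, F}
read 0: {B, F}
read 2: {A, E, F}
read 2: {A, D, E, F}
read 1: {A, B, E, F}
read 2: {A, D, E, F}
read 2: {A, D, E, F}
read 0: {A, B, F}
read 0: {B, F}
Final reachable set {B, F} has 2 states.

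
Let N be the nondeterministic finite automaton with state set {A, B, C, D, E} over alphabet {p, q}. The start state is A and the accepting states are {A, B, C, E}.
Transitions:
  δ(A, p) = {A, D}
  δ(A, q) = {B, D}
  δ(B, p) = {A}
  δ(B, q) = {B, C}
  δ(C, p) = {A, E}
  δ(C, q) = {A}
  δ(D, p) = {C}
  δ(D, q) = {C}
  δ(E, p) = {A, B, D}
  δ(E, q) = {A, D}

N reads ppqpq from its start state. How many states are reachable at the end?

Start: {A}
read p: {A, D}
read p: {A, C, D}
read q: {A, B, C, D}
read p: {A, C, D, E}
read q: {A, B, C, D}
Final reachable set {A, B, C, D} has 4 states.

4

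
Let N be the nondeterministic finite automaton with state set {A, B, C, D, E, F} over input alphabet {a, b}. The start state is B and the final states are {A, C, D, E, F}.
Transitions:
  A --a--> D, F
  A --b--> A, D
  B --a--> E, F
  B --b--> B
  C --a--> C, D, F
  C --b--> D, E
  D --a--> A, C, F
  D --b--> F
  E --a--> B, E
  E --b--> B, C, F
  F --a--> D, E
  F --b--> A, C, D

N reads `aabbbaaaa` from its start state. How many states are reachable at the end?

6

Start: {B}
read a: {E, F}
read a: {B, D, E}
read b: {B, C, F}
read b: {A, B, C, D, E}
read b: {A, B, C, D, E, F}
read a: {A, B, C, D, E, F}
read a: {A, B, C, D, E, F}
read a: {A, B, C, D, E, F}
read a: {A, B, C, D, E, F}
Final reachable set {A, B, C, D, E, F} has 6 states.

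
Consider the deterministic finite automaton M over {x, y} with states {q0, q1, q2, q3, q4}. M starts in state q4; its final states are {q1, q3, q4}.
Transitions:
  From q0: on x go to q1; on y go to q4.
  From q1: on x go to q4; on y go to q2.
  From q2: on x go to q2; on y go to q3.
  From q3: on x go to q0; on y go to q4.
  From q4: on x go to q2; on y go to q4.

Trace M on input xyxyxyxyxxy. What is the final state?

q3

q4 --x--> q2
q2 --y--> q3
q3 --x--> q0
q0 --y--> q4
q4 --x--> q2
q2 --y--> q3
q3 --x--> q0
q0 --y--> q4
q4 --x--> q2
q2 --x--> q2
q2 --y--> q3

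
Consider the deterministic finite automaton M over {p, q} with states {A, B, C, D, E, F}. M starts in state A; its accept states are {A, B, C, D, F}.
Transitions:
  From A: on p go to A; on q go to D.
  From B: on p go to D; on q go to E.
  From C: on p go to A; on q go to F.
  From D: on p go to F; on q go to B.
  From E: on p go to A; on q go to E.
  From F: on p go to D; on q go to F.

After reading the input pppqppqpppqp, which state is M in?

D

A --p--> A
A --p--> A
A --p--> A
A --q--> D
D --p--> F
F --p--> D
D --q--> B
B --p--> D
D --p--> F
F --p--> D
D --q--> B
B --p--> D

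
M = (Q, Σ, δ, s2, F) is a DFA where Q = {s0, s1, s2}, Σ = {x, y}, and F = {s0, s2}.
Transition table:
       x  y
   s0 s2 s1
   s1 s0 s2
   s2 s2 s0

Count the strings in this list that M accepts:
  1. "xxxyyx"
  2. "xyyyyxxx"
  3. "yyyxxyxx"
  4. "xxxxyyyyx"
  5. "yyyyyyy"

5

"xxxyyx": accepted
"xyyyyxxx": accepted
"yyyxxyxx": accepted
"xxxxyyyyx": accepted
"yyyyyyy": accepted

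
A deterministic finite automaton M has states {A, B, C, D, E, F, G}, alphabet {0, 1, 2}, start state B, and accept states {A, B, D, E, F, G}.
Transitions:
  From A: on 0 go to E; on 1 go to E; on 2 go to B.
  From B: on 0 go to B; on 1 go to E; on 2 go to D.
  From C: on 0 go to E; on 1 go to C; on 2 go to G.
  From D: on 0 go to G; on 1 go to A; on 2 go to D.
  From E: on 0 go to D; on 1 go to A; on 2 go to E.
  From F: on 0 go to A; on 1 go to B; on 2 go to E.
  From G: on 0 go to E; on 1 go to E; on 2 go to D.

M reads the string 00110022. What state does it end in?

D

B --0--> B
B --0--> B
B --1--> E
E --1--> A
A --0--> E
E --0--> D
D --2--> D
D --2--> D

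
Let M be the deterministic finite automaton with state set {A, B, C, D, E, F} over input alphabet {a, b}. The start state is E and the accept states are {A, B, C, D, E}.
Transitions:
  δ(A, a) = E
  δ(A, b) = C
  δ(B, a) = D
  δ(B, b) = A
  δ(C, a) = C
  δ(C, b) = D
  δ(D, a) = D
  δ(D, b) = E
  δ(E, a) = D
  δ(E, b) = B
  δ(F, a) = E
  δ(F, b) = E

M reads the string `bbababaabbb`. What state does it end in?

A

E --b--> B
B --b--> A
A --a--> E
E --b--> B
B --a--> D
D --b--> E
E --a--> D
D --a--> D
D --b--> E
E --b--> B
B --b--> A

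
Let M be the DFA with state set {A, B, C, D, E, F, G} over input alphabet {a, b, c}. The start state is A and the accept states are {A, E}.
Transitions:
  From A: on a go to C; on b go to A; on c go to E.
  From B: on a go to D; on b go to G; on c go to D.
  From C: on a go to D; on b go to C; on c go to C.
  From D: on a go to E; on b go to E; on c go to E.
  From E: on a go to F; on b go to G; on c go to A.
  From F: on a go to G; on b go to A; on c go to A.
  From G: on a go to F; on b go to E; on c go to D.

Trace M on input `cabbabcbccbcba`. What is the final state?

A --c--> E
E --a--> F
F --b--> A
A --b--> A
A --a--> C
C --b--> C
C --c--> C
C --b--> C
C --c--> C
C --c--> C
C --b--> C
C --c--> C
C --b--> C
C --a--> D

D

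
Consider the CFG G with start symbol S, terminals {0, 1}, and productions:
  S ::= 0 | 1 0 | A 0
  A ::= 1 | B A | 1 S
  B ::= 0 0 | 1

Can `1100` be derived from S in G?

yes

S ⇒ A0 ⇒ 1S0 ⇒ 1A00 ⇒ 1100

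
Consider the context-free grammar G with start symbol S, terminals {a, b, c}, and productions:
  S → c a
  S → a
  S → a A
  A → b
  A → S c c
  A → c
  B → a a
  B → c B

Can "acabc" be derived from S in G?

no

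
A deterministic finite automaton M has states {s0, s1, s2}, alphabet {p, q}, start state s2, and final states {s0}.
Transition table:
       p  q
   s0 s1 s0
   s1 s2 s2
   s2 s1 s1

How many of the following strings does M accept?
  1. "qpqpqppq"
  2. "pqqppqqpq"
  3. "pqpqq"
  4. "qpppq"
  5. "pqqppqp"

0

"qpqpqppq": rejected
"pqqppqqpq": rejected
"pqpqq": rejected
"qpppq": rejected
"pqqppqp": rejected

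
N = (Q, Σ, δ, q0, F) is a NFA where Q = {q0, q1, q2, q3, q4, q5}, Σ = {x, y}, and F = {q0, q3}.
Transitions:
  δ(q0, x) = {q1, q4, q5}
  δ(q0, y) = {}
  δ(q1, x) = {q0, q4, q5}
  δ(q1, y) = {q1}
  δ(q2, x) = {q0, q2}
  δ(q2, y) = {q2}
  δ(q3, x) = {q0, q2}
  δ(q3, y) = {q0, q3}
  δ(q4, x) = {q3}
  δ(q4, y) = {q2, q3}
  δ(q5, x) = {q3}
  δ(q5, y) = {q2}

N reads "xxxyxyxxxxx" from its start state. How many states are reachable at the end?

Start: {q0}
read x: {q1, q4, q5}
read x: {q0, q3, q4, q5}
read x: {q0, q1, q2, q3, q4, q5}
read y: {q0, q1, q2, q3}
read x: {q0, q1, q2, q4, q5}
read y: {q1, q2, q3}
read x: {q0, q2, q4, q5}
read x: {q0, q1, q2, q3, q4, q5}
read x: {q0, q1, q2, q3, q4, q5}
read x: {q0, q1, q2, q3, q4, q5}
read x: {q0, q1, q2, q3, q4, q5}
Final reachable set {q0, q1, q2, q3, q4, q5} has 6 states.

6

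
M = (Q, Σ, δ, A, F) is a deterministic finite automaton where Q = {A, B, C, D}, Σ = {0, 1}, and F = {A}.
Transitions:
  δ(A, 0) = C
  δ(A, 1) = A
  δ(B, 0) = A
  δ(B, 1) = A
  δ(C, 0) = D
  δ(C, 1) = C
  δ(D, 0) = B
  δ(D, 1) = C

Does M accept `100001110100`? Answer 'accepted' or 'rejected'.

rejected

A --1--> A
A --0--> C
C --0--> D
D --0--> B
B --0--> A
A --1--> A
A --1--> A
A --1--> A
A --0--> C
C --1--> C
C --0--> D
D --0--> B
End in state B, which is not an accepting state.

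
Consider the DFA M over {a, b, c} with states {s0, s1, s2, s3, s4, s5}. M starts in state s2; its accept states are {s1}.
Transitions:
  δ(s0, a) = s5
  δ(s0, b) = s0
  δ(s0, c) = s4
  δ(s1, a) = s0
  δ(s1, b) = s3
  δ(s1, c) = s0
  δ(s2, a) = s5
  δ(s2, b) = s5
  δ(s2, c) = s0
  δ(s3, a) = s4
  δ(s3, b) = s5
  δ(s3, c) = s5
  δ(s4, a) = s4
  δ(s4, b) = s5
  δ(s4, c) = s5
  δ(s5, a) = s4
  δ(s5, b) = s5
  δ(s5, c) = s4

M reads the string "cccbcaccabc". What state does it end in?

s4

s2 --c--> s0
s0 --c--> s4
s4 --c--> s5
s5 --b--> s5
s5 --c--> s4
s4 --a--> s4
s4 --c--> s5
s5 --c--> s4
s4 --a--> s4
s4 --b--> s5
s5 --c--> s4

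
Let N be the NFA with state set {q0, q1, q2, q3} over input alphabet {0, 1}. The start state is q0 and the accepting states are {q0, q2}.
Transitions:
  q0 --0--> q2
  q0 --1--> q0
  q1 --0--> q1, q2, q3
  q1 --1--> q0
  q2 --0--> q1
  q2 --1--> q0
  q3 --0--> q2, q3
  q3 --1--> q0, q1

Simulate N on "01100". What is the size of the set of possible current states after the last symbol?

1

Start: {q0}
read 0: {q2}
read 1: {q0}
read 1: {q0}
read 0: {q2}
read 0: {q1}
Final reachable set {q1} has 1 state.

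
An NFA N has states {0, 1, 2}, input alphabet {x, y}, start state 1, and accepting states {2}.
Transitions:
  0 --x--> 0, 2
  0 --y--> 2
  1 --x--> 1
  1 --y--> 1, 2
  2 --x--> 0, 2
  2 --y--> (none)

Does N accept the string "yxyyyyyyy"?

Start: {1}
read y: {1, 2}
read x: {0, 1, 2}
read y: {1, 2}
read y: {1, 2}
read y: {1, 2}
read y: {1, 2}
read y: {1, 2}
read y: {1, 2}
read y: {1, 2}
Reachable ∩ accepting = {2} — nonempty.

accepted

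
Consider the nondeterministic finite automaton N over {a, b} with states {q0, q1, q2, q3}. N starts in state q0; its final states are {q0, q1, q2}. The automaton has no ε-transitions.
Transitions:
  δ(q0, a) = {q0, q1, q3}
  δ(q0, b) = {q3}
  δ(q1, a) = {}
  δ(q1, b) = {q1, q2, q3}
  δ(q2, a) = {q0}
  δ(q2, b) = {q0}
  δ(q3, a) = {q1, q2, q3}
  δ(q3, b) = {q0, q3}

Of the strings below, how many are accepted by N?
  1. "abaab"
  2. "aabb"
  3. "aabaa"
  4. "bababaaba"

"abaab": accepted
"aabb": accepted
"aabaa": accepted
"bababaaba": accepted

4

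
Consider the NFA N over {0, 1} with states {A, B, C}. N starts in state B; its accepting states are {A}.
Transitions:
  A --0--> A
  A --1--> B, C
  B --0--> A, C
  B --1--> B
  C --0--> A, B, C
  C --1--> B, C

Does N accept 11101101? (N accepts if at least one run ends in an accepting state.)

Start: {B}
read 1: {B}
read 1: {B}
read 1: {B}
read 0: {A, C}
read 1: {B, C}
read 1: {B, C}
read 0: {A, B, C}
read 1: {B, C}
Reachable ∩ accepting = {} — empty.

rejected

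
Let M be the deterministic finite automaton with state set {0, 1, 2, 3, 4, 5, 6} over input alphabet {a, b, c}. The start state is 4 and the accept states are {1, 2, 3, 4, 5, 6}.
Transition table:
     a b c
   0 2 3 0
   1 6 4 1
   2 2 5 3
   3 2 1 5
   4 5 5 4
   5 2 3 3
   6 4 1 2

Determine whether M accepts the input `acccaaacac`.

4 --a--> 5
5 --c--> 3
3 --c--> 5
5 --c--> 3
3 --a--> 2
2 --a--> 2
2 --a--> 2
2 --c--> 3
3 --a--> 2
2 --c--> 3
End in state 3, which is an accepting state.

accepted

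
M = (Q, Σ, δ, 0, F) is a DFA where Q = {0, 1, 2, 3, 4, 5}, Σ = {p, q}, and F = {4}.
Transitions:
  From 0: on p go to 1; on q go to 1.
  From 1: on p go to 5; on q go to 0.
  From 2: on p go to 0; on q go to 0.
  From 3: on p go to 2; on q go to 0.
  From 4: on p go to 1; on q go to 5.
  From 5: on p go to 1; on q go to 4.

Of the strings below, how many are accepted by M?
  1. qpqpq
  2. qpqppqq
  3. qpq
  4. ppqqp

1

qpqpq: rejected
qpqppqq: rejected
qpq: accepted
ppqqp: rejected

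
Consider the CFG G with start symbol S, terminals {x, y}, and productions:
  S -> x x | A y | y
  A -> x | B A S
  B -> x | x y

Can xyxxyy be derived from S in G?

yes

S ⇒ Ay ⇒ BASy ⇒ xyASy ⇒ xyxSy ⇒ xyxAyy ⇒ xyxxyy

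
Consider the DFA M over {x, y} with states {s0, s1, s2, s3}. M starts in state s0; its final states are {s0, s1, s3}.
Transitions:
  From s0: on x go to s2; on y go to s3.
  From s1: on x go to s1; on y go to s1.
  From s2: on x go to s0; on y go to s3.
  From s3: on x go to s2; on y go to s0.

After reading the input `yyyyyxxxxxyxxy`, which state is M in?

s0 --y--> s3
s3 --y--> s0
s0 --y--> s3
s3 --y--> s0
s0 --y--> s3
s3 --x--> s2
s2 --x--> s0
s0 --x--> s2
s2 --x--> s0
s0 --x--> s2
s2 --y--> s3
s3 --x--> s2
s2 --x--> s0
s0 --y--> s3

s3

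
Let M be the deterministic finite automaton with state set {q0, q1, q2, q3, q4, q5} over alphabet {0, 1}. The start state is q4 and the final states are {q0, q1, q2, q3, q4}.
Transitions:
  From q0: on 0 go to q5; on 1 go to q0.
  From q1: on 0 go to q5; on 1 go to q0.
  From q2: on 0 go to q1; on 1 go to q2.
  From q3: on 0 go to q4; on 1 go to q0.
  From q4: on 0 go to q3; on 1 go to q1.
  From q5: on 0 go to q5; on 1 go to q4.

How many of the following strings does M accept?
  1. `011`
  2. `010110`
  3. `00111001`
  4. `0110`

`011`: accepted
`010110`: rejected
`00111001`: accepted
`0110`: rejected

2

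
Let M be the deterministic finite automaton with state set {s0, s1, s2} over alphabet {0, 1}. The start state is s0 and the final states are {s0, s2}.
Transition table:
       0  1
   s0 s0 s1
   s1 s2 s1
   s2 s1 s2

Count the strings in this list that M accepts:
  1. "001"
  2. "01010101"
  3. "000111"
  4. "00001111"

1

"001": rejected
"01010101": accepted
"000111": rejected
"00001111": rejected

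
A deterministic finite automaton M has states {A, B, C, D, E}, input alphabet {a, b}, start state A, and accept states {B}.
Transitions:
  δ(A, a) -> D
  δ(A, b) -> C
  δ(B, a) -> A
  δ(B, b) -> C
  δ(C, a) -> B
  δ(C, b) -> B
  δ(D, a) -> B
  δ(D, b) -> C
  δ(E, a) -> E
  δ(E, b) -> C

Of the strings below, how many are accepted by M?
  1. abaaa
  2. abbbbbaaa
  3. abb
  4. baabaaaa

abaaa: rejected
abbbbbaaa: rejected
abb: accepted
baabaaaa: accepted

2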